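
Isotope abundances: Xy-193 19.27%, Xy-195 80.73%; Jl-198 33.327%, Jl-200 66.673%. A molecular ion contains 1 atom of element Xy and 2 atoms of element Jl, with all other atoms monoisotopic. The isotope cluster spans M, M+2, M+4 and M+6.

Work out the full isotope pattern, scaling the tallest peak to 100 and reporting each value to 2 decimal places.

Element Xy pattern (n=1): 0.1927 : 0.8073
Element Jl pattern (n=2): 0.11106889 : 0.44440221 : 0.44452889
Convolve the two distributions (both contribute in 2-u steps):
  M: 0.1927×0.11106889 = 0.021403
  M+2: 0.1927×0.44440221 + 0.8073×0.11106889 = 0.175302
  M+4: 0.1927×0.44452889 + 0.8073×0.44440221 = 0.444427
  M+6: 0.8073×0.44452889 = 0.358868
Scale to base peak (0.444427) = 100: 4.82 : 39.44 : 100.00 : 80.75

4.82 : 39.44 : 100.00 : 80.75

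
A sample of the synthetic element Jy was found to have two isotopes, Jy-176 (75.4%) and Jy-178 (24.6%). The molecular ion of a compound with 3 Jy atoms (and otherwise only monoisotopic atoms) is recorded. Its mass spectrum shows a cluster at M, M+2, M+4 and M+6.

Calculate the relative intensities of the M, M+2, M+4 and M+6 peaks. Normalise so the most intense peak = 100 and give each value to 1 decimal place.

The 3 Jy atoms are independent, so intensities follow the terms of (0.754 + 0.246)^3.
P(M) = 0.754^3 = 0.428661
P(M+2) = 3 × 0.754^2 × 0.246^1 = 0.419565
P(M+4) = 3 × 0.754^1 × 0.246^2 = 0.136887
P(M+6) = 0.246^3 = 0.014887
The M peak is largest (0.428661); scaling to 100 gives 100.0 : 97.9 : 31.9 : 3.5.

100.0 : 97.9 : 31.9 : 3.5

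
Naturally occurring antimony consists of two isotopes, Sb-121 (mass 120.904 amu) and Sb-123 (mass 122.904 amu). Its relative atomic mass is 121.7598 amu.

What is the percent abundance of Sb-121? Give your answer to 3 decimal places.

57.210%

With x = fraction of Sb-121 (so Sb-123 is 1 − x):
120.904·x + 122.904·(1 − x) = 121.7598
(120.904 − 122.904)·x = 121.7598 − 122.904
x = -1.1442 / -2.000 = 0.57210 → 57.210% Sb-121, 42.790% Sb-123.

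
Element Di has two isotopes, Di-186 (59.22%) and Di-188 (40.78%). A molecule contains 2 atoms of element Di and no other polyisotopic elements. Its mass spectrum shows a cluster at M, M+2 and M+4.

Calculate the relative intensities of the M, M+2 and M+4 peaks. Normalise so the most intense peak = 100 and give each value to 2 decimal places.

72.61 : 100.00 : 34.43

Expanding (0.5922 + 0.4078)^2:
P(M) = 0.5922^2 = 0.350701
P(M+2) = 2 × 0.5922^1 × 0.4078^1 = 0.482998
P(M+4) = 0.4078^2 = 0.166301
The M+2 peak is largest (0.482998); scaling to 100 gives 72.61 : 100.00 : 34.43.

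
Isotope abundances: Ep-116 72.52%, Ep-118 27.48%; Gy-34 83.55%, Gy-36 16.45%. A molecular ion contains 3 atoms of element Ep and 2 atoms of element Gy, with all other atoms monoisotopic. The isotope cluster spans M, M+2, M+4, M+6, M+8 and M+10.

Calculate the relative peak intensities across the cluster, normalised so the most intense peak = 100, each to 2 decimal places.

65.34 : 100.00 : 59.92 : 17.52 : 2.49 : 0.14

Element Ep pattern (n=3): 0.38139359 : 0.43356436 : 0.16429052 : 0.02075153
Element Gy pattern (n=2): 0.69806025 : 0.2748795 : 0.02706025
Convolve the two distributions (both contribute in 2-u steps):
  M: 0.38139359×0.69806025 = 0.266236
  M+2: 0.38139359×0.2748795 + 0.43356436×0.69806025 = 0.407491
  M+4: 0.38139359×0.02706025 + 0.43356436×0.2748795 + 0.16429052×0.69806025 = 0.244183
  M+6: 0.43356436×0.02706025 + 0.16429052×0.2748795 + 0.02075153×0.69806025 = 0.071378
  M+8: 0.16429052×0.02706025 + 0.02075153×0.2748795 = 0.010150
  M+10: 0.02075153×0.02706025 = 0.000562
Scale to base peak (0.407491) = 100: 65.34 : 100.00 : 59.92 : 17.52 : 2.49 : 0.14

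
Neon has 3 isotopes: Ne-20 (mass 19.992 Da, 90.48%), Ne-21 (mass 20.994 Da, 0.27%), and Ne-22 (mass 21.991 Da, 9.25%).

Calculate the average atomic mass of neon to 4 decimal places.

20.1796 Da

Ar = Σ fᵢ·mᵢ = 0.9048 × 19.992 + 0.0027 × 20.994 + 0.0925 × 21.991
= 18.08876 + 0.05668 + 2.03417 = 20.17961 Da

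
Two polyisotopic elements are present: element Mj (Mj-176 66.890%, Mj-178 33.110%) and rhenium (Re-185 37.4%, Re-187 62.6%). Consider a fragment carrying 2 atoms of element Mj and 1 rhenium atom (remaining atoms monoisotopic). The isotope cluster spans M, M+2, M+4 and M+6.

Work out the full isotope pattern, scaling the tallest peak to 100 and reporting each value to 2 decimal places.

Element Mj pattern (n=2): 0.44742721 : 0.44294558 : 0.10962721
Rhenium pattern (n=1): 0.3740 : 0.6260
Convolve the two distributions (both contribute in 2-u steps):
  M: 0.44742721×0.3740 = 0.167338
  M+2: 0.44742721×0.6260 + 0.44294558×0.3740 = 0.445751
  M+4: 0.44294558×0.6260 + 0.10962721×0.3740 = 0.318285
  M+6: 0.10962721×0.6260 = 0.068627
Scale to base peak (0.445751) = 100: 37.54 : 100.00 : 71.40 : 15.40

37.54 : 100.00 : 71.40 : 15.40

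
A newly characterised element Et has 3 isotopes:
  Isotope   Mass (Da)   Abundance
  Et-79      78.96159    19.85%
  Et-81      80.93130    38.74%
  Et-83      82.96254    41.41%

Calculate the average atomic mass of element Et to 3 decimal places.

Ar = Σ fᵢ·mᵢ = 0.1985 × 78.96159 + 0.3874 × 80.93130 + 0.4141 × 82.96254
= 15.673876 + 31.352786 + 34.354788 = 81.381450 Da

81.381 Da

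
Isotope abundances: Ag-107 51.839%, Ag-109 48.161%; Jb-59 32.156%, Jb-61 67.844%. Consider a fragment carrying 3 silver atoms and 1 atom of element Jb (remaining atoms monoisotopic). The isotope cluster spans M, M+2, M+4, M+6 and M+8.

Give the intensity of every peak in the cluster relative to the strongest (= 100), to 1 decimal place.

Silver pattern (n=3): 0.13930601 : 0.38826655 : 0.36071887 : 0.11170857
Element Jb pattern (n=1): 0.32156 : 0.67844
Convolve the two distributions (both contribute in 2-u steps):
  M: 0.13930601×0.32156 = 0.044795
  M+2: 0.13930601×0.67844 + 0.38826655×0.32156 = 0.219362
  M+4: 0.38826655×0.67844 + 0.36071887×0.32156 = 0.379408
  M+6: 0.36071887×0.67844 + 0.11170857×0.32156 = 0.280647
  M+8: 0.11170857×0.67844 = 0.075788
Scale to base peak (0.379408) = 100: 11.8 : 57.8 : 100.0 : 74.0 : 20.0

11.8 : 57.8 : 100.0 : 74.0 : 20.0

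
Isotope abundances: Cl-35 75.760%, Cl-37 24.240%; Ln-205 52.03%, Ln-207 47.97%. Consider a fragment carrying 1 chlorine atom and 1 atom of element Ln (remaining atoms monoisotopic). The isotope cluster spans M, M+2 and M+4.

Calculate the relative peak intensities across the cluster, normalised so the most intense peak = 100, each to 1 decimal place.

Chlorine pattern (n=1): 0.7576 : 0.2424
Element Ln pattern (n=1): 0.5203 : 0.4797
Convolve the two distributions (both contribute in 2-u steps):
  M: 0.7576×0.5203 = 0.394179
  M+2: 0.7576×0.4797 + 0.2424×0.5203 = 0.489541
  M+4: 0.2424×0.4797 = 0.116279
Scale to base peak (0.489541) = 100: 80.5 : 100.0 : 23.8

80.5 : 100.0 : 23.8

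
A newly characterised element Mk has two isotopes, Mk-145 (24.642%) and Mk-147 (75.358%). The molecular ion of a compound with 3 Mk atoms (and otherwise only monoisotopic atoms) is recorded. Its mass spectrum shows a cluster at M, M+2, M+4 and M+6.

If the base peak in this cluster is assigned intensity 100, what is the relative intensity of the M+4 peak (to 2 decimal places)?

98.10

(0.24642 + 0.75358)^3 gives M 0.0150, M+2 0.1373, M+4 0.4198, M+6 0.4279; the largest is M+6.
P(M+6) = C(3,3) × 0.24642^0 × 0.75358^3 = 1 × 1.0000 × 0.42794513 = 0.427945 (base)
P(M+4) = C(3,2) × 0.24642^1 × 0.75358^2 = 3 × 0.24642 × 0.56788282 = 0.419813
Relative intensity = 0.419813 / 0.427945 × 100 = 98.10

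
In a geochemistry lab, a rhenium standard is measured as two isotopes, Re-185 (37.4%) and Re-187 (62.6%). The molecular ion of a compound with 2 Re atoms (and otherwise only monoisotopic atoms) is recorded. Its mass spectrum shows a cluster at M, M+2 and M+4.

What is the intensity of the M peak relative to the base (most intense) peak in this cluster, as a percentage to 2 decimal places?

Term probabilities: M 0.1399, M+2 0.4682, M+4 0.3919. Base peak = M+2.
P(M+2) = C(2,1) × 0.374^1 × 0.626^1 = 2 × 0.3740 × 0.6260 = 0.468248 (base)
P(M) = C(2,0) × 0.374^2 × 0.626^0 = 1 × 0.139876 × 1.0000 = 0.139876
Relative intensity = 0.139876 / 0.468248 × 100 = 29.87

29.87%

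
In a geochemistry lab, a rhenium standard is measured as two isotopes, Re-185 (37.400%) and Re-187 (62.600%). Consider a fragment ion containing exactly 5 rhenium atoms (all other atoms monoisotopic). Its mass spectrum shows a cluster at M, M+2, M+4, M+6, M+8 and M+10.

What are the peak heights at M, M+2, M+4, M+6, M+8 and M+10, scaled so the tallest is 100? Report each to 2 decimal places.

Each Re atom is independently Re-185 (p = 0.37400) or Re-187 (q = 0.62600); the cluster is the binomial expansion (p + q)^5.
P(M) = 0.37400^5 = 0.007317
P(M+2) = 5 × 0.37400^4 × 0.62600^1 = 0.061239
P(M+4) = 10 × 0.37400^3 × 0.62600^2 = 0.205005
P(M+6) = 10 × 0.37400^2 × 0.62600^3 = 0.343136
P(M+8) = 5 × 0.37400^1 × 0.62600^4 = 0.287170
P(M+10) = 0.62600^5 = 0.096133
The M+6 peak is largest (0.343136); scaling to 100 gives 2.13 : 17.85 : 59.74 : 100.00 : 83.69 : 28.02.

2.13 : 17.85 : 59.74 : 100.00 : 83.69 : 28.02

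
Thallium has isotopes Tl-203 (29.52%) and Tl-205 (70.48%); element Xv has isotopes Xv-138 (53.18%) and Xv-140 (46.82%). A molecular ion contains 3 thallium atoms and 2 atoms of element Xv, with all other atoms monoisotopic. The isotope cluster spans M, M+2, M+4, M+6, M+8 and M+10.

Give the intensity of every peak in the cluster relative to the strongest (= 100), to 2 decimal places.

Thallium pattern (n=3): 0.02572463 : 0.18425524 : 0.43991564 : 0.35010449
Element Xv pattern (n=2): 0.28281124 : 0.49797752 : 0.21921124
Convolve the two distributions (both contribute in 2-u steps):
  M: 0.02572463×0.28281124 = 0.007275
  M+2: 0.02572463×0.49797752 + 0.18425524×0.28281124 = 0.064920
  M+4: 0.02572463×0.21921124 + 0.18425524×0.49797752 + 0.43991564×0.28281124 = 0.221807
  M+6: 0.18425524×0.21921124 + 0.43991564×0.49797752 + 0.35010449×0.28281124 = 0.358472
  M+8: 0.43991564×0.21921124 + 0.35010449×0.49797752 = 0.270779
  M+10: 0.35010449×0.21921124 = 0.076747
Scale to base peak (0.358472) = 100: 2.03 : 18.11 : 61.88 : 100.00 : 75.54 : 21.41

2.03 : 18.11 : 61.88 : 100.00 : 75.54 : 21.41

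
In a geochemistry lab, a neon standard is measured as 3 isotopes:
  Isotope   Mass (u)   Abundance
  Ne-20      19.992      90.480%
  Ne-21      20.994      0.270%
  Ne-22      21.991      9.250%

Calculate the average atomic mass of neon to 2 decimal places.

20.18 u

Ar = Σ fᵢ·mᵢ = 0.90480 × 19.992 + 0.00270 × 20.994 + 0.09250 × 21.991
= 18.0888 + 0.0567 + 2.0342 = 20.1797 u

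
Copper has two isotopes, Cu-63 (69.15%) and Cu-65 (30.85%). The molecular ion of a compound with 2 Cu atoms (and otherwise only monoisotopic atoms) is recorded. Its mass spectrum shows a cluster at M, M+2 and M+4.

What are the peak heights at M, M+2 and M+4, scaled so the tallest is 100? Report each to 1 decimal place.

100.0 : 89.2 : 19.9

Each Cu atom is independently Cu-63 (p = 0.6915) or Cu-65 (q = 0.3085); the cluster is the binomial expansion (p + q)^2.
P(M) = 0.6915^2 = 0.478172
P(M+2) = 2 × 0.6915^1 × 0.3085^1 = 0.426656
P(M+4) = 0.3085^2 = 0.095172
The M peak is largest (0.478172); scaling to 100 gives 100.0 : 89.2 : 19.9.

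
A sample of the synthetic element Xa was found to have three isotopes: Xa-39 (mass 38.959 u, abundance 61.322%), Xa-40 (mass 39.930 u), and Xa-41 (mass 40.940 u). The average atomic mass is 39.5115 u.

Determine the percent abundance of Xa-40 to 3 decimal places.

Let x and y be the fractions of Xa-40 and Xa-41. Then x + y = 1 − 0.61322 = 0.38678 and 39.930x + 40.940y = 39.5115 − 0.61322×38.959 = 15.62106202.
Substituting: 39.930x + 40.940(0.38678 − x) = 15.62106202
(39.930 − 40.940)x = -0.21371118  ⇒  x = 0.21160, y = 0.17518
Xa-40: 21.160%, Xa-41: 17.518%.

21.160%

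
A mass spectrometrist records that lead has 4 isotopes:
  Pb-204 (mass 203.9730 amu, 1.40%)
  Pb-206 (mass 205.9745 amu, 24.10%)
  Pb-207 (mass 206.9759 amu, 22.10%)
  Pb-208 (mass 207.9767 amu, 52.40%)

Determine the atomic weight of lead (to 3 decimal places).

Weight each isotope mass by its fractional abundance: 0.0140 × 203.9730 + 0.2410 × 205.9745 + 0.2210 × 206.9759 + 0.5240 × 207.9767
= 2.85562 + 49.63985 + 45.74167 + 108.97979 = 207.21693 amu

207.217 amu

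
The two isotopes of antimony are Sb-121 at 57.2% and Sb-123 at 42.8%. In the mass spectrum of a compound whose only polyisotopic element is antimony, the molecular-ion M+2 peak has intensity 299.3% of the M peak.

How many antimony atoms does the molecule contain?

For n independent Sb atoms, I(M+2)/I(M) = n · (abundance Sb-123) / (abundance Sb-121) = n · 0.428/0.572.
n = 2.993 × 0.572/0.428 = 4.00 ≈ 4

4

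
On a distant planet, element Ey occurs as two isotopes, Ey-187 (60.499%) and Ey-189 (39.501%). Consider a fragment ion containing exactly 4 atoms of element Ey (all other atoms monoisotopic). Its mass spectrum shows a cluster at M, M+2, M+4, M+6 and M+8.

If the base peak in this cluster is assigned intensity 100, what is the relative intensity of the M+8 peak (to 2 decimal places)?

(0.60499 + 0.39501)^4 gives M 0.1340, M+2 0.3499, M+4 0.3427, M+6 0.1492, M+8 0.0243; the largest is M+2.
P(M+2) = C(4,1) × 0.60499^3 × 0.39501^1 = 4 × 0.22143414 × 0.39501 = 0.349875 (base)
P(M+8) = C(4,4) × 0.60499^0 × 0.39501^4 = 1 × 1.0000 × 0.02434627 = 0.024346
Relative intensity = 0.024346 / 0.349875 × 100 = 6.96

6.96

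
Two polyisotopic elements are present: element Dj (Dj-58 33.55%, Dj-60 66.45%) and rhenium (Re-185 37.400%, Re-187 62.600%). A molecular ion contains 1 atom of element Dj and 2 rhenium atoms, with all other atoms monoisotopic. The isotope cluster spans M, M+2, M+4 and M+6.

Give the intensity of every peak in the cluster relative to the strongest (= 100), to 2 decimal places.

Element Dj pattern (n=1): 0.3355 : 0.6645
Rhenium pattern (n=2): 0.139876 : 0.468248 : 0.391876
Convolve the two distributions (both contribute in 2-u steps):
  M: 0.3355×0.139876 = 0.046928
  M+2: 0.3355×0.468248 + 0.6645×0.139876 = 0.250045
  M+4: 0.3355×0.391876 + 0.6645×0.468248 = 0.442625
  M+6: 0.6645×0.391876 = 0.260402
Scale to base peak (0.442625) = 100: 10.60 : 56.49 : 100.00 : 58.83

10.60 : 56.49 : 100.00 : 58.83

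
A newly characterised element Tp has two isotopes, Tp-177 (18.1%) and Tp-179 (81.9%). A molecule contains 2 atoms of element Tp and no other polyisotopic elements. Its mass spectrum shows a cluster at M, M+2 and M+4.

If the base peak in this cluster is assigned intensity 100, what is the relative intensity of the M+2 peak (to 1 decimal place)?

Term probabilities: M 0.0328, M+2 0.2965, M+4 0.6708. Base peak = M+4.
P(M+4) = C(2,2) × 0.181^0 × 0.819^2 = 1 × 1.0000 × 0.670761 = 0.670761 (base)
P(M+2) = C(2,1) × 0.181^1 × 0.819^1 = 2 × 0.1810 × 0.8190 = 0.296478
Relative intensity = 0.296478 / 0.670761 × 100 = 44.2

44.2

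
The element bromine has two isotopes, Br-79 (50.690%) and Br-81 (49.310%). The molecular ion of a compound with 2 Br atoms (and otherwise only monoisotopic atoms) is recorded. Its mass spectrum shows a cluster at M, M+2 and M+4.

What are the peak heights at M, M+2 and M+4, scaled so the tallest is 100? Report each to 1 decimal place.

51.4 : 100.0 : 48.6

The 2 Br atoms are independent, so intensities follow the terms of (0.50690 + 0.49310)^2.
P(M) = 0.50690^2 = 0.256948
P(M+2) = 2 × 0.50690^1 × 0.49310^1 = 0.499905
P(M+4) = 0.49310^2 = 0.243148
The M+2 peak is largest (0.499905); scaling to 100 gives 51.4 : 100.0 : 48.6.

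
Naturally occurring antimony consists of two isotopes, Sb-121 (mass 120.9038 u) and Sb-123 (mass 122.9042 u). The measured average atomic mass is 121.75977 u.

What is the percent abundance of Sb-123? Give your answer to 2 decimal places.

42.79%

Let x be the fractional abundance of Sb-121; then Sb-123 has abundance 1 − x.
120.9038·x + 122.9042·(1 − x) = 121.75977
(120.9038 − 122.9042)·x = 121.75977 − 122.9042
x = -1.14443 / -2.0004 = 0.57210 → 57.21% Sb-121, 42.79% Sb-123.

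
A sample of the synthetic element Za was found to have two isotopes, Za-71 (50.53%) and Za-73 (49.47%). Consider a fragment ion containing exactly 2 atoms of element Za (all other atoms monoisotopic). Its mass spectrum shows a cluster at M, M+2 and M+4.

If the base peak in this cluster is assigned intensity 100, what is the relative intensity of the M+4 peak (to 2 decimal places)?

(0.5053 + 0.4947)^2 gives M 0.2553, M+2 0.4999, M+4 0.2447; the largest is M+2.
P(M+2) = C(2,1) × 0.5053^1 × 0.4947^1 = 2 × 0.5053 × 0.4947 = 0.499944 (base)
P(M+4) = C(2,2) × 0.5053^0 × 0.4947^2 = 1 × 1.0000 × 0.24472809 = 0.244728
Relative intensity = 0.244728 / 0.499944 × 100 = 48.95

48.95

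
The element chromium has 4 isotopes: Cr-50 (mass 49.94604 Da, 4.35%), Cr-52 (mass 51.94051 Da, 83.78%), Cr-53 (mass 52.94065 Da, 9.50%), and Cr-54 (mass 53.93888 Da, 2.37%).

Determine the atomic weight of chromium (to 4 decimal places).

Ar = Σ fᵢ·mᵢ = 0.0435 × 49.94604 + 0.8378 × 51.94051 + 0.0950 × 52.94065 + 0.0237 × 53.93888
= 2.172653 + 43.515759 + 5.029362 + 1.278351 = 51.996125 Da

51.9961 Da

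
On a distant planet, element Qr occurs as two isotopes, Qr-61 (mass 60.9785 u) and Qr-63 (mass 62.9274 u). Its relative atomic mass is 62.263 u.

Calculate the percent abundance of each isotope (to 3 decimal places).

Let x be the fractional abundance of Qr-61; then Qr-63 has abundance 1 − x.
60.9785·x + 62.9274·(1 − x) = 62.263
(60.9785 − 62.9274)·x = 62.263 − 62.9274
x = -0.6644 / -1.9489 = 0.34091 → 34.091% Qr-61, 65.909% Qr-63.

Qr-61: 34.091%, Qr-63: 65.909%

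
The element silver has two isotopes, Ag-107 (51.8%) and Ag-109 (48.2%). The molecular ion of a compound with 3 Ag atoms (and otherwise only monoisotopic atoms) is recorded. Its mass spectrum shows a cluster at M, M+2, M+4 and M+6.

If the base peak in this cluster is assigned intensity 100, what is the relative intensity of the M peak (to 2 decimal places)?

Term probabilities: M 0.1390, M+2 0.3880, M+4 0.3610, M+6 0.1120. Base peak = M+2.
P(M+2) = C(3,1) × 0.518^2 × 0.482^1 = 3 × 0.268324 × 0.4820 = 0.387997 (base)
P(M) = C(3,0) × 0.518^3 × 0.482^0 = 1 × 0.13899183 × 1.0000 = 0.138992
Relative intensity = 0.138992 / 0.387997 × 100 = 35.82

35.82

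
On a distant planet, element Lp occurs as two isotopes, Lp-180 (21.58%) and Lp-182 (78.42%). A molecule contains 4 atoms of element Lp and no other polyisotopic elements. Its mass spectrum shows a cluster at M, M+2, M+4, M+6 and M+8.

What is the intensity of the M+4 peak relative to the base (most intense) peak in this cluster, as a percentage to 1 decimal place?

Term probabilities: M 0.0022, M+2 0.0315, M+4 0.1718, M+6 0.4163, M+8 0.3782. Base peak = M+6.
P(M+6) = C(4,3) × 0.2158^1 × 0.7842^3 = 4 × 0.2158 × 0.48225919 = 0.416286 (base)
P(M+4) = C(4,2) × 0.2158^2 × 0.7842^2 = 6 × 0.04656964 × 0.61496964 = 0.171833
Relative intensity = 0.171833 / 0.416286 × 100 = 41.3

41.3%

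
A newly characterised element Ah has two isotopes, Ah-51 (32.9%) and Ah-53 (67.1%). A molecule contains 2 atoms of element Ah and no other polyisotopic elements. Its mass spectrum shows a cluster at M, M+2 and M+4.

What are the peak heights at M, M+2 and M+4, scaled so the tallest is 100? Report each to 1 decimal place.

The 2 Ah atoms are independent, so intensities follow the terms of (0.329 + 0.671)^2.
P(M) = 0.329^2 = 0.108241
P(M+2) = 2 × 0.329^1 × 0.671^1 = 0.441518
P(M+4) = 0.671^2 = 0.450241
The M+4 peak is largest (0.450241); scaling to 100 gives 24.0 : 98.1 : 100.0.

24.0 : 98.1 : 100.0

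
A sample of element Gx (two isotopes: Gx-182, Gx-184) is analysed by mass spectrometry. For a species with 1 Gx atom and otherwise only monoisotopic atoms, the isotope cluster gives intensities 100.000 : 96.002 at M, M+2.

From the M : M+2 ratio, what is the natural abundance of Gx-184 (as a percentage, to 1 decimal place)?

If p is the fraction of Gx that is Gx-182, then I(M+2)/I(M) = [C(1,1)·p^0·(1−p)] / p^1 = 1·(1−p)/p = 96.002/100.000 = 0.9600
(1−p)/p = 0.9600/1 = 0.9600  ⇒  p = 1/(1 + 0.9600) = 0.5102
Gx-182: 51.0%, Gx-184: 49.0%.

49.0%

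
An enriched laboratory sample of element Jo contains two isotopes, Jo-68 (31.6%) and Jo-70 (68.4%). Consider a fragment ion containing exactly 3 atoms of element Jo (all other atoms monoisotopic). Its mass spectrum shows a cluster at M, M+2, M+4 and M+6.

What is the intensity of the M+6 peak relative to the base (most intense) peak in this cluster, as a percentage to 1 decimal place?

72.2%

Term probabilities: M 0.0316, M+2 0.2049, M+4 0.4435, M+6 0.3200. Base peak = M+4.
P(M+4) = C(3,2) × 0.316^1 × 0.684^2 = 3 × 0.3160 × 0.467856 = 0.443527 (base)
P(M+6) = C(3,3) × 0.316^0 × 0.684^3 = 1 × 1.0000 × 0.3200135 = 0.320014
Relative intensity = 0.320014 / 0.443527 × 100 = 72.2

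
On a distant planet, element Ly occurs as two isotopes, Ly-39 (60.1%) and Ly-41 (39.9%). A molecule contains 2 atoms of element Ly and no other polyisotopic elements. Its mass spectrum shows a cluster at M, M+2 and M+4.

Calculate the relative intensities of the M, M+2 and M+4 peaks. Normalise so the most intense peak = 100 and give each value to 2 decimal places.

75.31 : 100.00 : 33.19

Each Ly atom is independently Ly-39 (p = 0.601) or Ly-41 (q = 0.399); the cluster is the binomial expansion (p + q)^2.
P(M) = 0.601^2 = 0.361201
P(M+2) = 2 × 0.601^1 × 0.399^1 = 0.479598
P(M+4) = 0.399^2 = 0.159201
The M+2 peak is largest (0.479598); scaling to 100 gives 75.31 : 100.00 : 33.19.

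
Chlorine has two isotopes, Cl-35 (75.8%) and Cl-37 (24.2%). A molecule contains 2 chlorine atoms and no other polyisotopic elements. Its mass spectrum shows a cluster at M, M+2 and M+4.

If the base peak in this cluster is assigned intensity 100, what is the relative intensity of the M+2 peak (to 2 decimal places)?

Binomial terms of (0.758 + 0.242)^2: M 0.5746, M+2 0.3669, M+4 0.0586 → M is the base peak.
P(M) = C(2,0) × 0.758^2 × 0.242^0 = 1 × 0.574564 × 1.0000 = 0.574564 (base)
P(M+2) = C(2,1) × 0.758^1 × 0.242^1 = 2 × 0.7580 × 0.2420 = 0.366872
Relative intensity = 0.366872 / 0.574564 × 100 = 63.85

63.85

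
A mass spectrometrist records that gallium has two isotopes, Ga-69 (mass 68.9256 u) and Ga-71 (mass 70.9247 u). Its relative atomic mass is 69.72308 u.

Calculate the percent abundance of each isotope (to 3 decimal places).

Writing the weighted mean with unknown fraction x of Ga-69:
68.9256·x + 70.9247·(1 − x) = 69.72308
(68.9256 − 70.9247)·x = 69.72308 − 70.9247
x = -1.20162 / -1.9991 = 0.60108 → 60.108% Ga-69, 39.892% Ga-71.

Ga-69: 60.108%, Ga-71: 39.892%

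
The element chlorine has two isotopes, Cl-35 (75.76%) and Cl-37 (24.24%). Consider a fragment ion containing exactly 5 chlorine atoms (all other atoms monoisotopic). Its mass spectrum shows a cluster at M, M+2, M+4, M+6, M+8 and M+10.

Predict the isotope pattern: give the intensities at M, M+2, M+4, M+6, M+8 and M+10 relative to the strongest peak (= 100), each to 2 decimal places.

The 5 Cl atoms are independent, so intensities follow the terms of (0.7576 + 0.2424)^5.
P(M) = 0.7576^5 = 0.249574
P(M+2) = 5 × 0.7576^4 × 0.2424^1 = 0.399266
P(M+4) = 10 × 0.7576^3 × 0.2424^2 = 0.255497
P(M+6) = 10 × 0.7576^2 × 0.2424^3 = 0.081748
P(M+8) = 5 × 0.7576^1 × 0.2424^4 = 0.013078
P(M+10) = 0.2424^5 = 0.000837
The M+2 peak is largest (0.399266); scaling to 100 gives 62.51 : 100.00 : 63.99 : 20.47 : 3.28 : 0.21.

62.51 : 100.00 : 63.99 : 20.47 : 3.28 : 0.21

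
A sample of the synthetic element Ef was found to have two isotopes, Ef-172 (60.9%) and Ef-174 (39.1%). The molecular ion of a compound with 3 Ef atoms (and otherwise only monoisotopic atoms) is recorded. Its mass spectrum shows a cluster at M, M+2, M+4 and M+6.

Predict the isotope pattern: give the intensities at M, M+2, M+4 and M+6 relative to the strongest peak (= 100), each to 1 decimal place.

Expanding (0.609 + 0.391)^3:
P(M) = 0.609^3 = 0.225867
P(M+2) = 3 × 0.609^2 × 0.391^1 = 0.435043
P(M+4) = 3 × 0.609^1 × 0.391^2 = 0.279314
P(M+6) = 0.391^3 = 0.059776
The M+2 peak is largest (0.435043); scaling to 100 gives 51.9 : 100.0 : 64.2 : 13.7.

51.9 : 100.0 : 64.2 : 13.7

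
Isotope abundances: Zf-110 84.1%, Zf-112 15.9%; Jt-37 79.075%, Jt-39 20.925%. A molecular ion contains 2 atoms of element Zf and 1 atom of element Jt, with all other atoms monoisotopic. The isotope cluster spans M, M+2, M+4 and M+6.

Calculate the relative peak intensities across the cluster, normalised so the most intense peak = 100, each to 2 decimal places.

100.00 : 64.27 : 13.58 : 0.95

Element Zf pattern (n=2): 0.707281 : 0.267438 : 0.025281
Element Jt pattern (n=1): 0.79075 : 0.20925
Convolve the two distributions (both contribute in 2-u steps):
  M: 0.707281×0.79075 = 0.559282
  M+2: 0.707281×0.20925 + 0.267438×0.79075 = 0.359475
  M+4: 0.267438×0.20925 + 0.025281×0.79075 = 0.075952
  M+6: 0.025281×0.20925 = 0.005290
Scale to base peak (0.559282) = 100: 100.00 : 64.27 : 13.58 : 0.95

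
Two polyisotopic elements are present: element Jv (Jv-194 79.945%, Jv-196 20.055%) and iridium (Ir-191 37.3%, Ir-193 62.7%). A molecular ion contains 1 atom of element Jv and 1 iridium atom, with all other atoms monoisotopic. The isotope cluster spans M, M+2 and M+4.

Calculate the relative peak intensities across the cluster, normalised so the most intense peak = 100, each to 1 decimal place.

51.8 : 100.0 : 21.8

Element Jv pattern (n=1): 0.79945 : 0.20055
Iridium pattern (n=1): 0.3730 : 0.6270
Convolve the two distributions (both contribute in 2-u steps):
  M: 0.79945×0.3730 = 0.298195
  M+2: 0.79945×0.6270 + 0.20055×0.3730 = 0.576060
  M+4: 0.20055×0.6270 = 0.125745
Scale to base peak (0.576060) = 100: 51.8 : 100.0 : 21.8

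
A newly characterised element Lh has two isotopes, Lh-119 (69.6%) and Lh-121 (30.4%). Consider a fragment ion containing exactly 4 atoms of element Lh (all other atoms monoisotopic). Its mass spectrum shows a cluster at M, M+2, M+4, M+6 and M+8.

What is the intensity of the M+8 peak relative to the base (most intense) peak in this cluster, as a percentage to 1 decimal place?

(0.696 + 0.304)^4 gives M 0.2347, M+2 0.4100, M+4 0.2686, M+6 0.0782, M+8 0.0085; the largest is M+2.
P(M+2) = C(4,1) × 0.696^3 × 0.304^1 = 4 × 0.33715354 × 0.3040 = 0.409979 (base)
P(M+8) = C(4,4) × 0.696^0 × 0.304^4 = 1 × 1.0000 × 0.00854072 = 0.008541
Relative intensity = 0.008541 / 0.409979 × 100 = 2.1

2.1%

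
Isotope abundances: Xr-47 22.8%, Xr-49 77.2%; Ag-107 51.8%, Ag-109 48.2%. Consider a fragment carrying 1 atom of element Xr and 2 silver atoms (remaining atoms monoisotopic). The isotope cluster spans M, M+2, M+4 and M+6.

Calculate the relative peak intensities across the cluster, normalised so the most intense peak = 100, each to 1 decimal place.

Element Xr pattern (n=1): 0.2280 : 0.7720
Silver pattern (n=2): 0.268324 : 0.499352 : 0.232324
Convolve the two distributions (both contribute in 2-u steps):
  M: 0.2280×0.268324 = 0.061178
  M+2: 0.2280×0.499352 + 0.7720×0.268324 = 0.320998
  M+4: 0.2280×0.232324 + 0.7720×0.499352 = 0.438470
  M+6: 0.7720×0.232324 = 0.179354
Scale to base peak (0.438470) = 100: 14.0 : 73.2 : 100.0 : 40.9

14.0 : 73.2 : 100.0 : 40.9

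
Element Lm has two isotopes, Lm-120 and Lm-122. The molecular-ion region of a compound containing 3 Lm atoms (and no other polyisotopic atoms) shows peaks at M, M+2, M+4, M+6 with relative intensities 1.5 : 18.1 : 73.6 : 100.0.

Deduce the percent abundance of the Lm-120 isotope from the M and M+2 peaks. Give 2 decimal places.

19.91%

Let p = fractional abundance of Lm-120. I(M+2)/I(M) = [C(3,1)·p^2·(1−p)] / p^3 = 3·(1−p)/p = 18.1/1.5 = 12.0667
(1−p)/p = 12.0667/3 = 4.0222  ⇒  p = 1/(1 + 4.0222) = 0.1991
Lm-120: 19.91%, Lm-122: 80.09%.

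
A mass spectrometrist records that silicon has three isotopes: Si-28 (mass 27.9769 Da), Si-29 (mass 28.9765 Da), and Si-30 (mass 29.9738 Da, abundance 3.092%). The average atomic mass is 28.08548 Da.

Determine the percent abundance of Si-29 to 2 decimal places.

Let x and y be the fractions of Si-28 and Si-29. Then x + y = 1 − 0.03092 = 0.96908 and 27.9769x + 28.9765y = 28.08548 − 0.03092×29.9738 = 27.158690104.
Substituting: 27.9769x + 28.9765(0.96908 − x) = 27.158690104
(27.9769 − 28.9765)x = -0.921856516  ⇒  x = 0.92223, y = 0.04685
Si-28: 92.22%, Si-29: 4.69%.

4.69%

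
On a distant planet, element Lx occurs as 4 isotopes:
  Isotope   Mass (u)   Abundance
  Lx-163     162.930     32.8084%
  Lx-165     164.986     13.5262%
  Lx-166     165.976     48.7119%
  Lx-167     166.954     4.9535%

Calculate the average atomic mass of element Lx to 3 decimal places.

164.891 u

Average mass = Σ (abundance × isotope mass) = 0.328084 × 162.930 + 0.135262 × 164.986 + 0.487119 × 165.976 + 0.049535 × 166.954
= 53.4547 + 22.3163 + 80.8501 + 8.2701 = 164.8912 u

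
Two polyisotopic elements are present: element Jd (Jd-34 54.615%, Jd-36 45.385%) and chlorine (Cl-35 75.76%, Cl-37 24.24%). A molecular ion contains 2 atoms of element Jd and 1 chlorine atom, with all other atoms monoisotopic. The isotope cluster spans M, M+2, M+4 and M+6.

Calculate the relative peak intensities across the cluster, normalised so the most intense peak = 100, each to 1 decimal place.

50.5 : 100.0 : 61.7 : 11.1

Element Jd pattern (n=2): 0.29827982 : 0.49574036 : 0.20597982
Chlorine pattern (n=1): 0.7576 : 0.2424
Convolve the two distributions (both contribute in 2-u steps):
  M: 0.29827982×0.7576 = 0.225977
  M+2: 0.29827982×0.2424 + 0.49574036×0.7576 = 0.447876
  M+4: 0.49574036×0.2424 + 0.20597982×0.7576 = 0.276218
  M+6: 0.20597982×0.2424 = 0.049930
Scale to base peak (0.447876) = 100: 50.5 : 100.0 : 61.7 : 11.1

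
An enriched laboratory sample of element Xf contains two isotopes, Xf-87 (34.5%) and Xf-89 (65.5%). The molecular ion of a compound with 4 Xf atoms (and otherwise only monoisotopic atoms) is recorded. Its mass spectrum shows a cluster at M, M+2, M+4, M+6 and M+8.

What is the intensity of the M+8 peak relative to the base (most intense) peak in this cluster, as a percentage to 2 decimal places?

47.46%

(0.345 + 0.655)^4 gives M 0.0142, M+2 0.1076, M+4 0.3064, M+6 0.3878, M+8 0.1841; the largest is M+6.
P(M+6) = C(4,3) × 0.345^1 × 0.655^3 = 4 × 0.3450 × 0.28101138 = 0.387796 (base)
P(M+8) = C(4,4) × 0.345^0 × 0.655^4 = 1 × 1.0000 × 0.18406245 = 0.184062
Relative intensity = 0.184062 / 0.387796 × 100 = 47.46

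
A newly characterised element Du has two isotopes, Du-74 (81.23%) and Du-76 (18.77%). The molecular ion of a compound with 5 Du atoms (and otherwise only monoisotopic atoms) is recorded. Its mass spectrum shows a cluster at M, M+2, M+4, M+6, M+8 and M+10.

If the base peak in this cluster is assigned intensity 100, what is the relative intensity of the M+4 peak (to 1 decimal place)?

46.2

(0.8123 + 0.1877)^5 gives M 0.3537, M+2 0.4086, M+4 0.1888, M+6 0.0436, M+8 0.0050, M+10 0.0002; the largest is M+2.
P(M+2) = C(5,1) × 0.8123^4 × 0.1877^1 = 5 × 0.43537733 × 0.1877 = 0.408602 (base)
P(M+4) = C(5,2) × 0.8123^3 × 0.1877^2 = 10 × 0.53598096 × 0.03523129 = 0.188833
Relative intensity = 0.188833 / 0.408602 × 100 = 46.2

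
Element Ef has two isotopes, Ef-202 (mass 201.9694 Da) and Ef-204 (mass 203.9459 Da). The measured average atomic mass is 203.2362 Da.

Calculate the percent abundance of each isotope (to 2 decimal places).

Ef-202: 35.91%, Ef-204: 64.09%

Writing the weighted mean with unknown fraction x of Ef-202:
201.9694·x + 203.9459·(1 − x) = 203.2362
(201.9694 − 203.9459)·x = 203.2362 − 203.9459
x = -0.7097 / -1.9765 = 0.35907 → 35.91% Ef-202, 64.09% Ef-204.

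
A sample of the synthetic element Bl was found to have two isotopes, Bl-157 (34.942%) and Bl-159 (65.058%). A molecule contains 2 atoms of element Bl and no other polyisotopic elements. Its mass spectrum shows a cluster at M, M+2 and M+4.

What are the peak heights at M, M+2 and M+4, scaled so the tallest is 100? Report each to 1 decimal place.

26.9 : 100.0 : 93.1

Each Bl atom is independently Bl-157 (p = 0.34942) or Bl-159 (q = 0.65058); the cluster is the binomial expansion (p + q)^2.
P(M) = 0.34942^2 = 0.122094
P(M+2) = 2 × 0.34942^1 × 0.65058^1 = 0.454651
P(M+4) = 0.65058^2 = 0.423254
The M+2 peak is largest (0.454651); scaling to 100 gives 26.9 : 100.0 : 93.1.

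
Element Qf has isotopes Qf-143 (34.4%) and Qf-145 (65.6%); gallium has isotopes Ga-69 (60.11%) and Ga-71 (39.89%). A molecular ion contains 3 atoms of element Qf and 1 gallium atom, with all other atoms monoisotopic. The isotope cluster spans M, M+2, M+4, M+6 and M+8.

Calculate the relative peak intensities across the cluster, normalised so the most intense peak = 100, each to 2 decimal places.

6.80 : 43.41 : 100.00 : 96.39 : 31.29

Element Qf pattern (n=3): 0.04070758 : 0.23288525 : 0.44410675 : 0.28230042
Gallium pattern (n=1): 0.6011 : 0.3989
Convolve the two distributions (both contribute in 2-u steps):
  M: 0.04070758×0.6011 = 0.024469
  M+2: 0.04070758×0.3989 + 0.23288525×0.6011 = 0.156226
  M+4: 0.23288525×0.3989 + 0.44410675×0.6011 = 0.359850
  M+6: 0.44410675×0.3989 + 0.28230042×0.6011 = 0.346845
  M+8: 0.28230042×0.3989 = 0.112610
Scale to base peak (0.359850) = 100: 6.80 : 43.41 : 100.00 : 96.39 : 31.29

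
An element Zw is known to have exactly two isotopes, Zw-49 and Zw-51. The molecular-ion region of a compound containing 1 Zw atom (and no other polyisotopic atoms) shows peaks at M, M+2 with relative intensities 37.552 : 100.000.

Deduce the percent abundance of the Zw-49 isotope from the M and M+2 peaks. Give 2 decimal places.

27.30%

Write p for the Zw-49 fraction. I(M+2)/I(M) = [C(1,1)·p^0·(1−p)] / p^1 = 1·(1−p)/p = 100.000/37.552 = 2.6630
(1−p)/p = 2.6630/1 = 2.6630  ⇒  p = 1/(1 + 2.6630) = 0.2730
Zw-49: 27.30%, Zw-51: 72.70%.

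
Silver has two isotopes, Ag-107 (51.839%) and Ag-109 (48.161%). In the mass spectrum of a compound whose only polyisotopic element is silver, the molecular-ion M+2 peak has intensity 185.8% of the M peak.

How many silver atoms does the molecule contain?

2

The M+2/M ratio from n Ag atoms is n · q/p = n · 0.48161/0.51839.
n = 1.858 × 0.51839/0.48161 = 2.00 ≈ 2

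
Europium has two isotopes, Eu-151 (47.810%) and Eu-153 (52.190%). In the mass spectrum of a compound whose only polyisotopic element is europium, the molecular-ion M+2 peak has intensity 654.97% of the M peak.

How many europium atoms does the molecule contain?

6

For n independent Eu atoms, I(M+2)/I(M) = n · (abundance Eu-153) / (abundance Eu-151) = n · 0.52190/0.47810.
n = 6.5497 × 0.47810/0.52190 = 6.00 ≈ 6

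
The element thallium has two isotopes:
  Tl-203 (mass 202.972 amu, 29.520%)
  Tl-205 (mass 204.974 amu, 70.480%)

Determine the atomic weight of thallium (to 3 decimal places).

204.383 amu

The abundance-weighted mean is 0.29520 × 202.972 + 0.70480 × 204.974
= 59.9173 + 144.4657 = 204.3830 amu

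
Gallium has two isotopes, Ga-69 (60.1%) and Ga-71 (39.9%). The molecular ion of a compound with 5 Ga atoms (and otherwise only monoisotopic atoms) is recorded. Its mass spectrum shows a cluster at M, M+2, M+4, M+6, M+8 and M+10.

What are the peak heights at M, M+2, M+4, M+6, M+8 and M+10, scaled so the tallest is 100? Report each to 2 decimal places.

22.69 : 75.31 : 100.00 : 66.39 : 22.04 : 2.93

Expanding (0.601 + 0.399)^5:
P(M) = 0.601^5 = 0.078410
P(M+2) = 5 × 0.601^4 × 0.399^1 = 0.260280
P(M+4) = 10 × 0.601^3 × 0.399^2 = 0.345596
P(M+6) = 10 × 0.601^2 × 0.399^3 = 0.229439
P(M+8) = 5 × 0.601^1 × 0.399^4 = 0.076162
P(M+10) = 0.399^5 = 0.010113
The M+4 peak is largest (0.345596); scaling to 100 gives 22.69 : 75.31 : 100.00 : 66.39 : 22.04 : 2.93.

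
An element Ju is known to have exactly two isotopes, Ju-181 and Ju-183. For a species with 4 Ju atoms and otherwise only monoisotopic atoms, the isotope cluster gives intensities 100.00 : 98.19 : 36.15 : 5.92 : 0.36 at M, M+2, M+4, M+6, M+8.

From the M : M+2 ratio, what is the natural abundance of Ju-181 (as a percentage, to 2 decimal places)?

If p is the fraction of Ju that is Ju-181, then I(M+2)/I(M) = [C(4,1)·p^3·(1−p)] / p^4 = 4·(1−p)/p = 98.19/100.00 = 0.9819
(1−p)/p = 0.9819/4 = 0.2455  ⇒  p = 1/(1 + 0.2455) = 0.8029
Ju-181: 80.29%, Ju-183: 19.71%.

80.29%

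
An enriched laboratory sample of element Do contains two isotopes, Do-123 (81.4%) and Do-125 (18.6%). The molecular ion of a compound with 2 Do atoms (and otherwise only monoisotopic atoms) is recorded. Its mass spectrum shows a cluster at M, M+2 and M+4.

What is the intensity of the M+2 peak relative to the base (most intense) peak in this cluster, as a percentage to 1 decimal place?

Term probabilities: M 0.6626, M+2 0.3028, M+4 0.0346. Base peak = M.
P(M) = C(2,0) × 0.814^2 × 0.186^0 = 1 × 0.662596 × 1.0000 = 0.662596 (base)
P(M+2) = C(2,1) × 0.814^1 × 0.186^1 = 2 × 0.8140 × 0.1860 = 0.302808
Relative intensity = 0.302808 / 0.662596 × 100 = 45.7

45.7%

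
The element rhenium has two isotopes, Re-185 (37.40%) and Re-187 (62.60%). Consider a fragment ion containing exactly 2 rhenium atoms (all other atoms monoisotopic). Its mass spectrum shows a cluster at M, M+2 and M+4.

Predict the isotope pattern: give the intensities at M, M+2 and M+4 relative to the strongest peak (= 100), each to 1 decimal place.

Each Re atom is independently Re-185 (p = 0.3740) or Re-187 (q = 0.6260); the cluster is the binomial expansion (p + q)^2.
P(M) = 0.3740^2 = 0.139876
P(M+2) = 2 × 0.3740^1 × 0.6260^1 = 0.468248
P(M+4) = 0.6260^2 = 0.391876
The M+2 peak is largest (0.468248); scaling to 100 gives 29.9 : 100.0 : 83.7.

29.9 : 100.0 : 83.7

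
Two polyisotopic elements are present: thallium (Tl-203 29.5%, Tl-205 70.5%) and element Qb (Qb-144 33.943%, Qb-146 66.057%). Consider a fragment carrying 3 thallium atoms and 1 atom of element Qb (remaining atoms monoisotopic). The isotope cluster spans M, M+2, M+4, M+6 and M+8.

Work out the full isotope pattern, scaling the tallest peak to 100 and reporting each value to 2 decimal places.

2.13 : 19.40 : 66.15 : 100.00 : 56.52

Thallium pattern (n=3): 0.02567237 : 0.18405787 : 0.43986713 : 0.35040263
Element Qb pattern (n=1): 0.33943 : 0.66057
Convolve the two distributions (both contribute in 2-u steps):
  M: 0.02567237×0.33943 = 0.008714
  M+2: 0.02567237×0.66057 + 0.18405787×0.33943 = 0.079433
  M+4: 0.18405787×0.66057 + 0.43986713×0.33943 = 0.270887
  M+6: 0.43986713×0.66057 + 0.35040263×0.33943 = 0.409500
  M+8: 0.35040263×0.66057 = 0.231465
Scale to base peak (0.409500) = 100: 2.13 : 19.40 : 66.15 : 100.00 : 56.52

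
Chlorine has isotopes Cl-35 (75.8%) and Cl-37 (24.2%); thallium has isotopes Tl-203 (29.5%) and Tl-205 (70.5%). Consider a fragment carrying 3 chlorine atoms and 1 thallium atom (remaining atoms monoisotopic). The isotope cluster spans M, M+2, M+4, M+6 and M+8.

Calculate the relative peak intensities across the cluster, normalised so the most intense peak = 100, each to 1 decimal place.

29.9 : 100.0 : 77.5 : 22.8 : 2.3

Chlorine pattern (n=3): 0.43551951 : 0.41713346 : 0.13317454 : 0.01417249
Thallium pattern (n=1): 0.2950 : 0.7050
Convolve the two distributions (both contribute in 2-u steps):
  M: 0.43551951×0.2950 = 0.128478
  M+2: 0.43551951×0.7050 + 0.41713346×0.2950 = 0.430096
  M+4: 0.41713346×0.7050 + 0.13317454×0.2950 = 0.333366
  M+6: 0.13317454×0.7050 + 0.01417249×0.2950 = 0.098069
  M+8: 0.01417249×0.7050 = 0.009992
Scale to base peak (0.430096) = 100: 29.9 : 100.0 : 77.5 : 22.8 : 2.3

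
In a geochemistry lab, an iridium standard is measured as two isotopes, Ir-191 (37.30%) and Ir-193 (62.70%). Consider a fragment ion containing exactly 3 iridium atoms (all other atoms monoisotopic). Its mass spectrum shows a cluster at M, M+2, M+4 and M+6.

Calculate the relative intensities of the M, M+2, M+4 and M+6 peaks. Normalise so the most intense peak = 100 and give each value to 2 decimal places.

11.80 : 59.49 : 100.00 : 56.03

Each Ir atom is independently Ir-191 (p = 0.3730) or Ir-193 (q = 0.6270); the cluster is the binomial expansion (p + q)^3.
P(M) = 0.3730^3 = 0.051895
P(M+2) = 3 × 0.3730^2 × 0.6270^1 = 0.261702
P(M+4) = 3 × 0.3730^1 × 0.6270^2 = 0.439911
P(M+6) = 0.6270^3 = 0.246492
The M+4 peak is largest (0.439911); scaling to 100 gives 11.80 : 59.49 : 100.00 : 56.03.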